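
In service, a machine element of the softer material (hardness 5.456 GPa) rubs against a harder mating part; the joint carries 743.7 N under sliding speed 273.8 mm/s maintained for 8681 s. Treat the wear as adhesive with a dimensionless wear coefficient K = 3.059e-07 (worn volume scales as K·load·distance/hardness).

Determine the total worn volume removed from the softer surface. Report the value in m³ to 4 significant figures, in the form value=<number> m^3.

value=9.911e-11 m^3

All arithmetic runs at exact precision, and the intermediates are printed rounded; one final rounding, at four significant digits.
Sliding speed v = 273.8 mm/s = 0.2738 m/s. Total distance L = v·t = 0.2738 m/s × 8681 s = 2377 m.
Hardness H = 5.456 GPa = 5.456e+09 Pa.
In SI base units, W = 743.7 N, H = 5.456e+09 Pa, K = 3.059e-07.
Volume removed: V = K·W·L/H = 3.059e-07 · 743.7 · 2377 / 5.456e+09 = 9.911e-11 m³.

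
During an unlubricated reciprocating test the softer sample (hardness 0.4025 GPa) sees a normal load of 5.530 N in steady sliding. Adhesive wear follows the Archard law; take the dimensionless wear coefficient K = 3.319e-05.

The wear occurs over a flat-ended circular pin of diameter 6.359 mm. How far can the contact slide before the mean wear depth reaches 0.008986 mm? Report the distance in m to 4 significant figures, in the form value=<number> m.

value=625.8 m

Intermediate values are printed rounded. Each operation keeps full precision. Rounded just once, at four significant figures.
Convert: Hardness H = 0.4025 GPa = 4.025e+08 Pa.
Convert: Pin diameter d = 6.359 mm = 0.006359 m. Contact area A = π·d²/4 = π·(0.006359 m)²/4 = 3.176e-05 m².
Convert: Depth limit h_lim = 0.008986 mm = 8.986e-06 m.
Collected in SI base units: W = 5.530 N, H = 4.025e+08 Pa, K = 3.319e-05.
Volume at the limit: V_lim = h_lim·A = 8.986e-06 · 3.176e-05 = 2.854e-10 m³.
Inverting, life L = V_lim·H/(K·W) = 2.854e-10 · 4.025e+08 / (3.319e-05 · 5.530) = 625.8 m.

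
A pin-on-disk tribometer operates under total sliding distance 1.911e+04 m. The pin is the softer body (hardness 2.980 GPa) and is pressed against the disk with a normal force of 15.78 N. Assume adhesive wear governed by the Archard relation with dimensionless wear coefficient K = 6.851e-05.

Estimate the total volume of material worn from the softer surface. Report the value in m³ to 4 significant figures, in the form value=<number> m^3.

value=6.933e-09 m^3

Intermediate values are printed rounded; all working math maintains full precision, and rounded once at the end, at four significant figures.
Hardness H = 2.980 GPa = 2.980e+09 Pa.
SI base units throughout: W = 15.78 N, H = 2.980e+09 Pa, K = 6.851e-05.
Archard relation: V = K·W·L/H = 6.851e-05 · 15.78 · 1.911e+04 / 2.980e+09 = 6.933e-09 m³.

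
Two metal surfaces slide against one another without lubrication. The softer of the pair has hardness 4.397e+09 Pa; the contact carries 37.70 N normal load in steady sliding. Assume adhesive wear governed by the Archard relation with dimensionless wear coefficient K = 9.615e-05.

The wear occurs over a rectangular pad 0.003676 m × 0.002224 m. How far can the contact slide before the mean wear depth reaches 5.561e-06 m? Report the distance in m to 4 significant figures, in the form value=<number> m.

All working math carries full float precision; intermediate values appear rounded; one final rounding to 4 significant digits.
Contact area A = 0.003676 m × 0.002224 m = 8.175e-06 m².
Collected in SI base units: W = 37.70 N, H = 4.397e+09 Pa, K = 9.615e-05.
At the depth limit, V_lim = h_lim·A = 5.561e-06 · 8.175e-06 = 4.546e-11 m³.
Inverting, life L = V_lim·H/(K·W) = 4.546e-11 · 4.397e+09 / (9.615e-05 · 37.70) = 55.15 m.

value=55.15 m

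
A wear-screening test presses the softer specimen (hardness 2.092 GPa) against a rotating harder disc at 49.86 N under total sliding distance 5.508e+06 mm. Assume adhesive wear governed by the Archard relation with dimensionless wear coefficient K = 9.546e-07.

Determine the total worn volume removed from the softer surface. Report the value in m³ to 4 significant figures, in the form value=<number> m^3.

value=1.253e-10 m^3

Intermediates appear rounded; all working math carries full precision; rounded just once to four significant figures.
The distance L = 5.508e+06 mm = 5508 m.
Hardness H = 2.092 GPa = 2.092e+09 Pa.
Restated in SI base units: W = 49.86 N, H = 2.092e+09 Pa, K = 9.546e-07.
Wear volume V = K·W·L/H = 9.546e-07 · 49.86 · 5508 / 2.092e+09 = 1.253e-10 m³.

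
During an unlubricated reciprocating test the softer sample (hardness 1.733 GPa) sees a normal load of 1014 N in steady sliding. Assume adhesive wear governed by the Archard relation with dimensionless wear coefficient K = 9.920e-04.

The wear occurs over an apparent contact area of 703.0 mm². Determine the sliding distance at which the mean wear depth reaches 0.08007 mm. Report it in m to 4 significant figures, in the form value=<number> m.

The intermediates appear rounded, and the computation holds full float precision; rounded just once to four significant figures.
Convert: Hardness H = 1.733 GPa = 1.733e+09 Pa.
Convert: Contact area A = 703.0 mm² = 7.030e-04 m².
Convert: Depth limit h_lim = 0.08007 mm = 8.007e-05 m.
As SI base values: W = 1014 N, H = 1.733e+09 Pa, K = 9.920e-04.
Wearable volume V_lim = h_lim·A = 8.007e-05 · 7.030e-04 = 5.629e-08 m³.
So the life L = V_lim·H/(K·W) = 5.629e-08 · 1.733e+09 / (9.920e-04 · 1014) = 96.98 m.

value=96.98 m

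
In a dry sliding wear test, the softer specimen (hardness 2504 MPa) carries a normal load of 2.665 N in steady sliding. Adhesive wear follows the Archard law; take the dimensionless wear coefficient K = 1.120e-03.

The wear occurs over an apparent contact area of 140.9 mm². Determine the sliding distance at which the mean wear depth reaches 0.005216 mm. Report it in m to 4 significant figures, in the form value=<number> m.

value=616.5 m

All arithmetic runs at exact precision — intermediates are printed rounded. Rounded once at the end: four significant figures.
Convert: Hardness H = 2504 MPa = 2.504e+09 Pa.
Convert: Contact area A = 140.9 mm² = 1.409e-04 m².
Convert: Depth limit h_lim = 0.005216 mm = 5.216e-06 m.
In SI base units, W = 2.665 N, H = 2.504e+09 Pa, K = 1.120e-03.
Permissible volume V_lim = h_lim·A = 5.216e-06 · 1.409e-04 = 7.349e-10 m³.
Inverting, life L = V_lim·H/(K·W) = 7.349e-10 · 2.504e+09 / (1.120e-03 · 2.665) = 616.5 m.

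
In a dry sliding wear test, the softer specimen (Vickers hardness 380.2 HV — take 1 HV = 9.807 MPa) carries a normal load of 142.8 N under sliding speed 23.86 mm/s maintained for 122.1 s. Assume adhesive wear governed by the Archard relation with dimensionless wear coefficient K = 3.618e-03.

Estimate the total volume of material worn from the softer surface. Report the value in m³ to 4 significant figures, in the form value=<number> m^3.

value=4.037e-10 m^3

Intermediate values are displayed rounded, and the algebra carries full float precision. Rounded once at the end to four significant digits.
Convert: Sliding speed v = 23.86 mm/s = 0.02386 m/s. Sliding distance L = v·t = 0.02386 m/s × 122.1 s = 2.913 m.
Convert: Hardness H = 380.2 HV × 9.807 MPa/HV = 3729 MPa = 3.729e+09 Pa.
In SI base units: W = 142.8 N, H = 3.729e+09 Pa, K = 3.618e-03.
By Archard's law, V = K·W·L/H = 3.618e-03 · 142.8 · 2.913 / 3.729e+09 = 4.037e-10 m³.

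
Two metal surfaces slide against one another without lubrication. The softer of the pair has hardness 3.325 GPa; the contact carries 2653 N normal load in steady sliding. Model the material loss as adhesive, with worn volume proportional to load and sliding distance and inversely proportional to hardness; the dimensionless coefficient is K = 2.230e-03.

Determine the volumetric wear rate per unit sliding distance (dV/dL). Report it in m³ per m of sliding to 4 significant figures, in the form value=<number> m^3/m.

Every step holds full float precision — intermediates are shown rounded — rounded once at the end to four significant figures.
Hardness H = 3.325 GPa = 3.325e+09 Pa.
In SI base units: W = 2653 N, H = 3.325e+09 Pa, K = 2.230e-03.
The wear rate dV/dL = K·W/H (independent of L): 2.230e-03 · 2653 / 3.325e+09 = 1.779e-09 m³/m.

value=1.779e-09 m^3/m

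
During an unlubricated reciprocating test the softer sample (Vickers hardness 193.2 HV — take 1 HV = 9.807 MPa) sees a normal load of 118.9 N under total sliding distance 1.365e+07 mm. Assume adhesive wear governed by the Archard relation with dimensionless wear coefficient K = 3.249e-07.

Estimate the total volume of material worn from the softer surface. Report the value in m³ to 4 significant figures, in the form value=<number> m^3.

value=2.783e-10 m^3

Intermediates appear rounded, and the algebra maintains full precision — a lone final rounding to four significant digits.
Path length L = 1.365e+07 mm = 1.365e+04 m.
Hardness H = 193.2 HV × 9.807 MPa/HV = 1895 MPa = 1.895e+09 Pa.
SI base units throughout: W = 118.9 N, H = 1.895e+09 Pa, K = 3.249e-07.
Wear volume V = K·W·L/H = 3.249e-07 · 118.9 · 1.365e+04 / 1.895e+09 = 2.783e-10 m³.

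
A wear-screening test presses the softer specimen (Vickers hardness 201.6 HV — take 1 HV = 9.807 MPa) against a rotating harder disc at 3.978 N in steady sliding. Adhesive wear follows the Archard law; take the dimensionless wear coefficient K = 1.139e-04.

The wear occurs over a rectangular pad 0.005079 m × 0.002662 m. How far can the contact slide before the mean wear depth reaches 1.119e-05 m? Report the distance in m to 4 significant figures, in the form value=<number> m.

All arithmetic keeps full float precision, and the intermediates appear rounded, and one last rounding: four significant figures.
Hardness H = 201.6 HV × 9.807 MPa/HV = 1977 MPa = 1.977e+09 Pa.
Contact area A = 0.005079 m × 0.002662 m = 1.352e-05 m².
Expressed in SI base units: W = 3.978 N, H = 1.977e+09 Pa, K = 1.139e-04.
At the depth limit, V_lim = h_lim·A = 1.119e-05 · 1.352e-05 = 1.513e-10 m³.
Sliding life L = V_lim·H/(K·W) = 1.513e-10 · 1.977e+09 / (1.139e-04 · 3.978) = 660.2 m.

value=660.2 m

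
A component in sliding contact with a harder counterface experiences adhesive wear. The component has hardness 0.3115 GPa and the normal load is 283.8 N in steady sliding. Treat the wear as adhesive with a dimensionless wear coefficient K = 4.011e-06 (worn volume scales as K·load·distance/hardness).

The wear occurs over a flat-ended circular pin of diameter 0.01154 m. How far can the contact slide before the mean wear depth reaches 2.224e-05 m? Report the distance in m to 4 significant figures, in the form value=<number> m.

The algebra keeps exact precision; the intermediates are printed rounded, and rounded just once: 4 significant figures.
Hardness H = 0.3115 GPa = 3.115e+08 Pa.
Contact area A = π·d²/4 = π·(0.01154 m)²/4 = 1.046e-04 m².
As SI base values: W = 283.8 N, H = 3.115e+08 Pa, K = 4.011e-06.
At the depth limit, V_lim = h_lim·A = 2.224e-05 · 1.046e-04 = 2.326e-09 m³.
Sliding life L = V_lim·H/(K·W) = 2.326e-09 · 3.115e+08 / (4.011e-06 · 283.8) = 636.5 m.

value=636.5 m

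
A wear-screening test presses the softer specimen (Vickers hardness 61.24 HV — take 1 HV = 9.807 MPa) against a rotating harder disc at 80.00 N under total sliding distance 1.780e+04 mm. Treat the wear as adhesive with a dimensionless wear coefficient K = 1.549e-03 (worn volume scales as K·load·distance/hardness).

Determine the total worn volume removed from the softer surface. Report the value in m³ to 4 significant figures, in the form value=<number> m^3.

value=3.673e-09 m^3

Intermediate values are displayed rounded, and the algebra carries exact precision. Rounded just once to four significant digits.
Convert: Distance covered L = 1.780e+04 mm = 17.80 m.
Convert: Hardness H = 61.24 HV × 9.807 MPa/HV = 600.6 MPa = 6.006e+08 Pa.
In SI base units, W = 80.00 N, H = 6.006e+08 Pa, K = 1.549e-03.
Apply Archard: V = K·W·L/H = 1.549e-03 · 80.00 · 17.80 / 6.006e+08 = 3.673e-09 m³.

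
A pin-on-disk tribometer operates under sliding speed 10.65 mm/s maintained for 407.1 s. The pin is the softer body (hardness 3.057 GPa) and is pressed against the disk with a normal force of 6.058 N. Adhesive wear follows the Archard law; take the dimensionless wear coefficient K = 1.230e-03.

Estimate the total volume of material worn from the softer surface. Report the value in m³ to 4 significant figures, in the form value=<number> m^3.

value=1.057e-11 m^3

All working math runs at exact precision, and the intermediates are displayed rounded; rounded just once to four significant figures.
Sliding speed v = 10.65 mm/s = 0.01065 m/s. Sliding distance L = v·t = 0.01065 m/s × 407.1 s = 4.336 m.
Hardness H = 3.057 GPa = 3.057e+09 Pa.
SI base units throughout: W = 6.058 N, H = 3.057e+09 Pa, K = 1.230e-03.
Volume removed: V = K·W·L/H = 1.230e-03 · 6.058 · 4.336 / 3.057e+09 = 1.057e-11 m³.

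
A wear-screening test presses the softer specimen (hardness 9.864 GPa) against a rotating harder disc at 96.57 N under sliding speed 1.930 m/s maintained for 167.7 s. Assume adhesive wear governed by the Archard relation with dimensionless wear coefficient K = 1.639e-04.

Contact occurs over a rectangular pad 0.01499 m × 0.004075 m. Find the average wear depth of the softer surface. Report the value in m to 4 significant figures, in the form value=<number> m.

value=8.502e-06 m

The computation keeps exact precision, and intermediates are displayed rounded, and rounded once at the end to four significant digits.
Distance L = v·t = 1.930 m/s × 167.7 s = 323.7 m.
Hardness H = 9.864 GPa = 9.864e+09 Pa.
Contact area A = 0.01499 m × 0.004075 m = 6.108e-05 m².
In SI base units, W = 96.57 N, H = 9.864e+09 Pa, K = 1.639e-04.
Worn volume V = K·W·L/H = 1.639e-04 · 96.57 · 323.7 / 9.864e+09 = 5.193e-10 m³.
Mean wear depth h = V/A = 5.193e-10 / 6.108e-05 = 8.502e-06 m.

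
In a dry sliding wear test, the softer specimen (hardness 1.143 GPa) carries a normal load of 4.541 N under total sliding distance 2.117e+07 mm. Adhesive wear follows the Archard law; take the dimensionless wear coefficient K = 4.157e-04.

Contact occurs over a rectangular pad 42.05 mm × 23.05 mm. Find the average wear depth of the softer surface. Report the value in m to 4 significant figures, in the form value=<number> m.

Every step runs at exact precision; printed values are rounded; one last rounding: four significant digits.
Distance covered L = 2.117e+07 mm = 2.117e+04 m.
Hardness H = 1.143 GPa = 1.143e+09 Pa.
Pad sides 42.05 mm × 23.05 mm = 0.04205 m × 0.02305 m. Contact area A = 0.04205 m × 0.02305 m = 9.693e-04 m².
Working in SI base units: W = 4.541 N, H = 1.143e+09 Pa, K = 4.157e-04.
Archard volume V = K·W·L/H = 4.157e-04 · 4.541 · 2.117e+04 / 1.143e+09 = 3.496e-08 m³.
Depth h = V/A = 3.496e-08 / 9.693e-04 = 3.607e-05 m.

value=3.607e-05 m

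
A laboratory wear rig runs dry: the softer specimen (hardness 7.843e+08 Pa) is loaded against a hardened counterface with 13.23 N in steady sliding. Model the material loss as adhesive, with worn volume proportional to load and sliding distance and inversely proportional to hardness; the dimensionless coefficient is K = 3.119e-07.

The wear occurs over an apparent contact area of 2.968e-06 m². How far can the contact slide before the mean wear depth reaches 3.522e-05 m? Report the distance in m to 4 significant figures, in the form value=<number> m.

Every step maintains full precision. Intermediates are printed rounded; one final rounding, at 4 significant digits.
Expressed in SI base units: W = 13.23 N, H = 7.843e+08 Pa, K = 3.119e-07.
Limit volume V_lim = h_lim·A = 3.522e-05 · 2.968e-06 = 1.045e-10 m³.
Sliding life L = V_lim·H/(K·W) = 1.045e-10 · 7.843e+08 / (3.119e-07 · 13.23) = 1.987e+04 m.

value=1.987e+04 m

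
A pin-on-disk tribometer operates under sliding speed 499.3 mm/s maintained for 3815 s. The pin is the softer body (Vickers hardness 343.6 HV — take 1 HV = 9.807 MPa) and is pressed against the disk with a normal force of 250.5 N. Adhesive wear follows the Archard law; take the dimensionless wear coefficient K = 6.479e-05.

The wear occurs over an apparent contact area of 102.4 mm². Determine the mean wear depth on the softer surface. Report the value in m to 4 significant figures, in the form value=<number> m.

value=8.959e-05 m

The intermediates are printed rounded — every step holds exact precision; a single final rounding: four significant figures.
Convert: Sliding speed v = 499.3 mm/s = 0.4993 m/s. Total distance L = v·t = 0.4993 m/s × 3815 s = 1905 m.
Convert: Hardness H = 343.6 HV × 9.807 MPa/HV = 3370 MPa = 3.370e+09 Pa.
Convert: Contact area A = 102.4 mm² = 1.024e-04 m².
In SI base units: W = 250.5 N, H = 3.370e+09 Pa, K = 6.479e-05.
Volume removed: V = K·W·L/H = 6.479e-05 · 250.5 · 1905 / 3.370e+09 = 9.175e-09 m³.
Depth h = V/A = 9.175e-09 / 1.024e-04 = 8.959e-05 m.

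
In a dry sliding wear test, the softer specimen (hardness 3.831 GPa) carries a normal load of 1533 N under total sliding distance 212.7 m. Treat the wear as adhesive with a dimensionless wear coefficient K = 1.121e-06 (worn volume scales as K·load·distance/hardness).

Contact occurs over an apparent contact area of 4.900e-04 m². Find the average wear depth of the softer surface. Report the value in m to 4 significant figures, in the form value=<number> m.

value=1.947e-07 m

The computation runs at exact precision, and intermediates are shown rounded, and a single final rounding: four significant figures.
Hardness H = 3.831 GPa = 3.831e+09 Pa.
Collected in SI base units: W = 1533 N, H = 3.831e+09 Pa, K = 1.121e-06.
Archard relation: V = K·W·L/H = 1.121e-06 · 1533 · 212.7 / 3.831e+09 = 9.541e-11 m³.
Depth h = V/A = 9.541e-11 / 4.900e-04 = 1.947e-07 m.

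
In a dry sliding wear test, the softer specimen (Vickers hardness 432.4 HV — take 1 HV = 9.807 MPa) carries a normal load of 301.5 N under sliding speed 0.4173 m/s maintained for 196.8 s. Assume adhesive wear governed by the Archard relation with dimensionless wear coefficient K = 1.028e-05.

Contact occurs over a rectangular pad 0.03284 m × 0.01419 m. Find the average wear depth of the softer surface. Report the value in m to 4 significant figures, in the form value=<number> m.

value=1.288e-07 m

The computation runs at exact precision — intermediates are shown rounded — a single final rounding to 4 significant digits.
Convert: Distance L = v·t = 0.4173 m/s × 196.8 s = 82.12 m.
Convert: Hardness H = 432.4 HV × 9.807 MPa/HV = 4241 MPa = 4.241e+09 Pa.
Convert: Contact area A = 0.03284 m × 0.01419 m = 4.660e-04 m².
Restated in SI base units: W = 301.5 N, H = 4.241e+09 Pa, K = 1.028e-05.
Apply Archard: V = K·W·L/H = 1.028e-05 · 301.5 · 82.12 / 4.241e+09 = 6.002e-11 m³.
Depth h = V/A = 6.002e-11 / 4.660e-04 = 1.288e-07 m.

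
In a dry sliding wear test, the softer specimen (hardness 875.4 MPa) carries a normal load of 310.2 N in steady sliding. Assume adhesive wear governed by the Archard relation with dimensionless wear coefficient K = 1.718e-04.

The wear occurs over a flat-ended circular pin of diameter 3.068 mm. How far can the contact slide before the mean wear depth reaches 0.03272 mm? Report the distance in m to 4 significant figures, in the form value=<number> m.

Intermediate values are printed rounded, and every step keeps exact precision. Rounded once at the end to four significant digits.
Convert: Hardness H = 875.4 MPa = 8.754e+08 Pa.
Convert: Pin diameter d = 3.068 mm = 0.003068 m. Contact area A = π·d²/4 = π·(0.003068 m)²/4 = 7.393e-06 m².
Convert: Depth limit h_lim = 0.03272 mm = 3.272e-05 m.
In SI base units: W = 310.2 N, H = 8.754e+08 Pa, K = 1.718e-04.
Allowed volume V_lim = h_lim·A = 3.272e-05 · 7.393e-06 = 2.419e-10 m³.
Sliding life L = V_lim·H/(K·W) = 2.419e-10 · 8.754e+08 / (1.718e-04 · 310.2) = 3.973 m.

value=3.973 m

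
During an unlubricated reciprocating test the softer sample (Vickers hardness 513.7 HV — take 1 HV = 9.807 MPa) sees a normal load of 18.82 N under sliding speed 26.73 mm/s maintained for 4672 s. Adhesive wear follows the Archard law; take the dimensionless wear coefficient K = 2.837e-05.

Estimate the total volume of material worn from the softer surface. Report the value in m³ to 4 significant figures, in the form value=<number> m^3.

All working math keeps full float precision, and intermediates are displayed rounded; rounded once at the end, at 4 significant figures.
Sliding speed v = 26.73 mm/s = 0.02673 m/s. Total distance L = v·t = 0.02673 m/s × 4672 s = 124.9 m.
Hardness H = 513.7 HV × 9.807 MPa/HV = 5038 MPa = 5.038e+09 Pa.
Restated in SI base units: W = 18.82 N, H = 5.038e+09 Pa, K = 2.837e-05.
The Archard volume V = K·W·L/H = 2.837e-05 · 18.82 · 124.9 / 5.038e+09 = 1.324e-11 m³.

value=1.324e-11 m^3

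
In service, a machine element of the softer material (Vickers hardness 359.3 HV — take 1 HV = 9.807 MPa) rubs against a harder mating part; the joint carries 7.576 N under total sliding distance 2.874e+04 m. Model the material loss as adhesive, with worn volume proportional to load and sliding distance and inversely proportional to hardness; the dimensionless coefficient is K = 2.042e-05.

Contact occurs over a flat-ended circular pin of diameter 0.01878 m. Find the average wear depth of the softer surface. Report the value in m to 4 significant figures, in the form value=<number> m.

The algebra carries exact precision; quoted intermediates are rounded. Rounded once at the end to four significant digits.
Convert: Hardness H = 359.3 HV × 9.807 MPa/HV = 3524 MPa = 3.524e+09 Pa.
Convert: Contact area A = π·d²/4 = π·(0.01878 m)²/4 = 2.770e-04 m².
Collected in SI base units: W = 7.576 N, H = 3.524e+09 Pa, K = 2.042e-05.
Volume removed: V = K·W·L/H = 2.042e-05 · 7.576 · 2.874e+04 / 3.524e+09 = 1.262e-09 m³.
Mean wear depth h = V/A = 1.262e-09 / 2.770e-04 = 4.555e-06 m.

value=4.555e-06 m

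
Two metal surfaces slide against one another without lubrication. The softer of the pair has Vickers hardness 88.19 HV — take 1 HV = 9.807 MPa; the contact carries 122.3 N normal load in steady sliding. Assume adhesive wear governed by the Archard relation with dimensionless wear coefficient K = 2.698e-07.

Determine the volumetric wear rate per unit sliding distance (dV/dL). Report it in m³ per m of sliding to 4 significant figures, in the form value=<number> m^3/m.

value=3.815e-14 m^3/m

Printed values are rounded. Each operation keeps full precision, and one last rounding: four significant figures.
Hardness H = 88.19 HV × 9.807 MPa/HV = 864.9 MPa = 8.649e+08 Pa.
SI base units throughout: W = 122.3 N, H = 8.649e+08 Pa, K = 2.698e-07.
Rate of wear dV/dL = K·W/H, so: 2.698e-07 · 122.3 / 8.649e+08 = 3.815e-14 m³/m.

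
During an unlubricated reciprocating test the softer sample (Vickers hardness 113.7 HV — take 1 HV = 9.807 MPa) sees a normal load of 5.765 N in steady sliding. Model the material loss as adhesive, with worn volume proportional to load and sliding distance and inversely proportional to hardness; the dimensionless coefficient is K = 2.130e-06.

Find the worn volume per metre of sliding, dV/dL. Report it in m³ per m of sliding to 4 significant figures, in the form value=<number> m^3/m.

value=1.101e-14 m^3/m

Every step keeps exact precision — intermediate values are shown rounded; one final rounding, at 4 significant digits.
Convert: Hardness H = 113.7 HV × 9.807 MPa/HV = 1115 MPa = 1.115e+09 Pa.
Expressed in SI base units: W = 5.765 N, H = 1.115e+09 Pa, K = 2.130e-06.
Volumetric rate dV/dL = K·W/H (independent of L): 2.130e-06 · 5.765 / 1.115e+09 = 1.101e-14 m³/m.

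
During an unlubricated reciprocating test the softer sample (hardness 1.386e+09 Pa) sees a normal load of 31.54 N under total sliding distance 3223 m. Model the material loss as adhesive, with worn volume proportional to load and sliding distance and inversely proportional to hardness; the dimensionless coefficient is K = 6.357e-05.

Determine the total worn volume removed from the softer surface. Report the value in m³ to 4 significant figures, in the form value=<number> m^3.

value=4.662e-09 m^3

The computation holds full precision. Intermediates appear rounded, and rounded once at the end: 4 significant digits.
In SI base units: W = 31.54 N, H = 1.386e+09 Pa, K = 6.357e-05.
The Archard volume V = K·W·L/H = 6.357e-05 · 31.54 · 3223 / 1.386e+09 = 4.662e-09 m³.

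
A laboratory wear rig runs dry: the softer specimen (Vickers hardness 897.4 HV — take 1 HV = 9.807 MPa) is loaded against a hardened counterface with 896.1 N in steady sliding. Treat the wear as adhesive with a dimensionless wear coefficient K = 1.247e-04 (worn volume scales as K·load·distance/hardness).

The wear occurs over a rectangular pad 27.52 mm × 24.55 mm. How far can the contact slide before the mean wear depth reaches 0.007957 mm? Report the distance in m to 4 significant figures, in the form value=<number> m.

All working math runs at full precision, and quoted intermediates are rounded; a single final rounding to 4 significant digits.
Convert: Hardness H = 897.4 HV × 9.807 MPa/HV = 8801 MPa = 8.801e+09 Pa.
Convert: Pad sides 27.52 mm × 24.55 mm = 0.02752 m × 0.02455 m. Contact area A = 0.02752 m × 0.02455 m = 6.756e-04 m².
Convert: Depth limit h_lim = 0.007957 mm = 7.957e-06 m.
Working in SI base units: W = 896.1 N, H = 8.801e+09 Pa, K = 1.247e-04.
Wearable volume V_lim = h_lim·A = 7.957e-06 · 6.756e-04 = 5.376e-09 m³.
Thus life L = V_lim·H/(K·W) = 5.376e-09 · 8.801e+09 / (1.247e-04 · 896.1) = 423.4 m.

value=423.4 m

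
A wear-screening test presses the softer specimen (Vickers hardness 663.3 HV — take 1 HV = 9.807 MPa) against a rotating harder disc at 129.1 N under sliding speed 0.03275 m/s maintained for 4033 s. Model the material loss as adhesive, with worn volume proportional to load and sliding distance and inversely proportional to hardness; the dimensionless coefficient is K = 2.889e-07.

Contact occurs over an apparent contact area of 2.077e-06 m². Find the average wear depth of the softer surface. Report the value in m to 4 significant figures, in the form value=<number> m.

value=3.646e-07 m

Displayed values are rounded. All working math keeps full float precision. Rounded just once: 4 significant digits.
Distance L = v·t = 0.03275 m/s × 4033 s = 132.1 m.
Hardness H = 663.3 HV × 9.807 MPa/HV = 6505 MPa = 6.505e+09 Pa.
In SI base units, W = 129.1 N, H = 6.505e+09 Pa, K = 2.889e-07.
Archard relation: V = K·W·L/H = 2.889e-07 · 129.1 · 132.1 / 6.505e+09 = 7.573e-13 m³.
Mean wear depth h = V/A = 7.573e-13 / 2.077e-06 = 3.646e-07 m.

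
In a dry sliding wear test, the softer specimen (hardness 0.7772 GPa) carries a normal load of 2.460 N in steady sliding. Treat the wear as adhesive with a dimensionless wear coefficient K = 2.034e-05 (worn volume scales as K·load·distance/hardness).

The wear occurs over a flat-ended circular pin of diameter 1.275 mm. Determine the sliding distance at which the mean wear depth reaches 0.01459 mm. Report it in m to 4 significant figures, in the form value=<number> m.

value=289.3 m

Intermediate values are shown rounded. The computation carries full precision. Rounded just once, at 4 significant digits.
Hardness H = 0.7772 GPa = 7.772e+08 Pa.
Pin diameter d = 1.275 mm = 0.001275 m. Contact area A = π·d²/4 = π·(0.001275 m)²/4 = 1.277e-06 m².
Depth limit h_lim = 0.01459 mm = 1.459e-05 m.
Restated in SI base units: W = 2.460 N, H = 7.772e+08 Pa, K = 2.034e-05.
Wearable volume V_lim = h_lim·A = 1.459e-05 · 1.277e-06 = 1.863e-11 m³.
Inverting, life L = V_lim·H/(K·W) = 1.863e-11 · 7.772e+08 / (2.034e-05 · 2.460) = 289.3 m.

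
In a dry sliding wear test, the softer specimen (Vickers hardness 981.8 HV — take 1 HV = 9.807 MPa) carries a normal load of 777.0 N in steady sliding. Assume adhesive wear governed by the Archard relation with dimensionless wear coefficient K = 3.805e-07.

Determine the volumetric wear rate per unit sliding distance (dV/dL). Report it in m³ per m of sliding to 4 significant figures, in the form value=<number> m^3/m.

Intermediates are displayed rounded — every step holds exact precision — one final rounding, at four significant digits.
Hardness H = 981.8 HV × 9.807 MPa/HV = 9629 MPa = 9.629e+09 Pa.
SI base units throughout: W = 777.0 N, H = 9.629e+09 Pa, K = 3.805e-07.
Wear rate dV/dL = K·W/H (no L dependence): 3.805e-07 · 777.0 / 9.629e+09 = 3.071e-14 m³/m.

value=3.071e-14 m^3/m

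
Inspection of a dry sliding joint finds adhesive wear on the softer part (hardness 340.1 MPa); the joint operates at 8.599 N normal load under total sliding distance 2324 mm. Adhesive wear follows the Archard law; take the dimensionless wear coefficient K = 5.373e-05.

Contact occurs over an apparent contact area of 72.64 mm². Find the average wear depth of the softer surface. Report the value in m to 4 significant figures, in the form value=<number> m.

value=4.346e-08 m

Intermediates are displayed rounded, and each operation carries exact precision — a single final rounding to 4 significant digits.
Convert: Path length L = 2324 mm = 2.324 m.
Convert: Hardness H = 340.1 MPa = 3.401e+08 Pa.
Convert: Contact area A = 72.64 mm² = 7.264e-05 m².
SI base units throughout: W = 8.599 N, H = 3.401e+08 Pa, K = 5.373e-05.
Archard relation: V = K·W·L/H = 5.373e-05 · 8.599 · 2.324 / 3.401e+08 = 3.157e-12 m³.
Depth of wear h = V/A = 3.157e-12 / 7.264e-05 = 4.346e-08 m.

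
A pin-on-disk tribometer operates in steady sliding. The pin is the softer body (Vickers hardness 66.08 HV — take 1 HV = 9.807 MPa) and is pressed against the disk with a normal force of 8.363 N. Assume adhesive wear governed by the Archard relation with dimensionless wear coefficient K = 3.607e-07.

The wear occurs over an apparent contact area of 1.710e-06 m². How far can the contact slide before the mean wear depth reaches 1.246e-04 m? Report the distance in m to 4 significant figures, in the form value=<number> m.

The intermediates are displayed rounded; the algebra carries exact precision — one last rounding to four significant figures.
Hardness H = 66.08 HV × 9.807 MPa/HV = 648.0 MPa = 6.480e+08 Pa.
Working in SI base units: W = 8.363 N, H = 6.480e+08 Pa, K = 3.607e-07.
At the depth limit, V_lim = h_lim·A = 1.246e-04 · 1.710e-06 = 2.131e-10 m³.
Inverting, life L = V_lim·H/(K·W) = 2.131e-10 · 6.480e+08 / (3.607e-07 · 8.363) = 4.577e+04 m.

value=4.577e+04 m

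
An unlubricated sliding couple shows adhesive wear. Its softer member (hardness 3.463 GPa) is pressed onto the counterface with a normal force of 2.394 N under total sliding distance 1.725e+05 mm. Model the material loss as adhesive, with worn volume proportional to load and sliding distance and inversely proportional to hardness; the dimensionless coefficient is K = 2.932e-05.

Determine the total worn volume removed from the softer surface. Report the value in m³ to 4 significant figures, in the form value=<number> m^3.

All working math carries full float precision, and the intermediates are displayed rounded, and one final rounding, at 4 significant figures.
Total distance L = 1.725e+05 mm = 172.5 m.
Hardness H = 3.463 GPa = 3.463e+09 Pa.
Expressed in SI base units: W = 2.394 N, H = 3.463e+09 Pa, K = 2.932e-05.
Archard relation: V = K·W·L/H = 2.932e-05 · 2.394 · 172.5 / 3.463e+09 = 3.496e-12 m³.

value=3.496e-12 m^3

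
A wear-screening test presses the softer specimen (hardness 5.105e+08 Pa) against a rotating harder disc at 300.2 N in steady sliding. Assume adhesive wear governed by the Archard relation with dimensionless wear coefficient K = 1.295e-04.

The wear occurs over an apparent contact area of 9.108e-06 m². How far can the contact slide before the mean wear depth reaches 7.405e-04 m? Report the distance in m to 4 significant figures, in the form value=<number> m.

Each operation runs at exact precision; the intermediates are printed rounded — rounded once at the end to 4 significant figures.
Working in SI base units: W = 300.2 N, H = 5.105e+08 Pa, K = 1.295e-04.
Allowed volume V_lim = h_lim·A = 7.405e-04 · 9.108e-06 = 6.744e-09 m³.
Inverting, life L = V_lim·H/(K·W) = 6.744e-09 · 5.105e+08 / (1.295e-04 · 300.2) = 88.57 m.

value=88.57 m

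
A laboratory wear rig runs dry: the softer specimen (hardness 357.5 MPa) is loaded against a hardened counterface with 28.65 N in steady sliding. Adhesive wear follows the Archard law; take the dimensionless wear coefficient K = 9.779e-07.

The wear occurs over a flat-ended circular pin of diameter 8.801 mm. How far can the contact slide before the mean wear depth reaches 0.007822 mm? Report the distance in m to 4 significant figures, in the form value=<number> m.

value=6072 m

Printed values are rounded; all working math runs at full float precision — one last rounding, at 4 significant digits.
Convert: Hardness H = 357.5 MPa = 3.575e+08 Pa.
Convert: Pin diameter d = 8.801 mm = 0.008801 m. Contact area A = π·d²/4 = π·(0.008801 m)²/4 = 6.084e-05 m².
Convert: Depth limit h_lim = 0.007822 mm = 7.822e-06 m.
SI base units throughout: W = 28.65 N, H = 3.575e+08 Pa, K = 9.779e-07.
Volume at the limit: V_lim = h_lim·A = 7.822e-06 · 6.084e-05 = 4.759e-10 m³.
So the life L = V_lim·H/(K·W) = 4.759e-10 · 3.575e+08 / (9.779e-07 · 28.65) = 6072 m.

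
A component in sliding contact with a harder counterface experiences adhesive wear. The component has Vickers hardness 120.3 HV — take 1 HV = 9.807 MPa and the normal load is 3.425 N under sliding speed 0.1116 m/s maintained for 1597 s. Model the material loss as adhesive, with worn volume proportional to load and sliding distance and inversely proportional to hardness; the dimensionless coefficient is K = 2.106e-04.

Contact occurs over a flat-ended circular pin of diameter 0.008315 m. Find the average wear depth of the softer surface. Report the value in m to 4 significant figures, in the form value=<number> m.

The computation carries full precision, and intermediates appear rounded, and rounded just once: four significant digits.
Convert: Distance L = v·t = 0.1116 m/s × 1597 s = 178.2 m.
Convert: Hardness H = 120.3 HV × 9.807 MPa/HV = 1180 MPa = 1.180e+09 Pa.
Convert: Contact area A = π·d²/4 = π·(0.008315 m)²/4 = 5.430e-05 m².
Collected in SI base units: W = 3.425 N, H = 1.180e+09 Pa, K = 2.106e-04.
Archard volume V = K·W·L/H = 2.106e-04 · 3.425 · 178.2 / 1.180e+09 = 1.090e-10 m³.
Wear depth h = V/A = 1.090e-10 / 5.430e-05 = 2.007e-06 m.

value=2.007e-06 m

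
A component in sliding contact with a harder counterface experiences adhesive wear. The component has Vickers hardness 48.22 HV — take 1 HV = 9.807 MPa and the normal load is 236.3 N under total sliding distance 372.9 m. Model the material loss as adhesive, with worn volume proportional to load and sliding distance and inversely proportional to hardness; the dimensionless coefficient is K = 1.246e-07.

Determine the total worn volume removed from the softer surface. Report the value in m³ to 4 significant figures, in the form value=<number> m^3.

The intermediates are displayed rounded — all arithmetic carries exact precision — a lone final rounding: four significant digits.
Convert: Hardness H = 48.22 HV × 9.807 MPa/HV = 472.9 MPa = 4.729e+08 Pa.
As SI base values: W = 236.3 N, H = 4.729e+08 Pa, K = 1.246e-07.
Apply Archard: V = K·W·L/H = 1.246e-07 · 236.3 · 372.9 / 4.729e+08 = 2.322e-11 m³.

value=2.322e-11 m^3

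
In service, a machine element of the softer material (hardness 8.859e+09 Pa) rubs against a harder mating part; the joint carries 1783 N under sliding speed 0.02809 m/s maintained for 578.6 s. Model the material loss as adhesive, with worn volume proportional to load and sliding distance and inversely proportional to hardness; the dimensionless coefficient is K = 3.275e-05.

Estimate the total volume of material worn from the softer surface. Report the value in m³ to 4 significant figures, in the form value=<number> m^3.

value=1.071e-10 m^3

The algebra maintains full precision; intermediate values are displayed rounded. Rounded once at the end, at 4 significant digits.
Convert: Distance covered L = v·t = 0.02809 m/s × 578.6 s = 16.25 m.
In SI base units, W = 1783 N, H = 8.859e+09 Pa, K = 3.275e-05.
Wear volume V = K·W·L/H = 3.275e-05 · 1783 · 16.25 / 8.859e+09 = 1.071e-10 m³.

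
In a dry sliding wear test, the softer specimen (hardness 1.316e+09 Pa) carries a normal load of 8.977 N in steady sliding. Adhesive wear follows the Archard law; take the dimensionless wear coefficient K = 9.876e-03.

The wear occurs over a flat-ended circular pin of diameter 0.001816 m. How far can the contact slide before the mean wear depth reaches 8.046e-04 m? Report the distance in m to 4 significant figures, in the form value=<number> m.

All working math keeps exact precision, and the intermediates are displayed rounded; a single final rounding, at four significant figures.
Contact area A = π·d²/4 = π·(0.001816 m)²/4 = 2.590e-06 m².
In SI base units: W = 8.977 N, H = 1.316e+09 Pa, K = 9.876e-03.
Volume at the limit: V_lim = h_lim·A = 8.046e-04 · 2.590e-06 = 2.084e-09 m³.
Inverting, life L = V_lim·H/(K·W) = 2.084e-09 · 1.316e+09 / (9.876e-03 · 8.977) = 30.93 m.

value=30.93 m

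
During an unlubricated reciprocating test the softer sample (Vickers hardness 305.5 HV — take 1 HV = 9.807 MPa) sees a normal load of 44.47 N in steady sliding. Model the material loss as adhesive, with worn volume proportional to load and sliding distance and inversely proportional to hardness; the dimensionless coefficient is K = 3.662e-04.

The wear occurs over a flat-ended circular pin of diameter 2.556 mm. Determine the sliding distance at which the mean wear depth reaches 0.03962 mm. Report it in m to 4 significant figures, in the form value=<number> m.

All working math runs at full float precision. Quoted intermediates are rounded; a single final rounding, at 4 significant figures.
Convert: Hardness H = 305.5 HV × 9.807 MPa/HV = 2996 MPa = 2.996e+09 Pa.
Convert: Pin diameter d = 2.556 mm = 0.002556 m. Contact area A = π·d²/4 = π·(0.002556 m)²/4 = 5.131e-06 m².
Convert: Depth limit h_lim = 0.03962 mm = 3.962e-05 m.
Collected in SI base units: W = 44.47 N, H = 2.996e+09 Pa, K = 3.662e-04.
Allowed volume V_lim = h_lim·A = 3.962e-05 · 5.131e-06 = 2.033e-10 m³.
Sliding life L = V_lim·H/(K·W) = 2.033e-10 · 2.996e+09 / (3.662e-04 · 44.47) = 37.40 m.

value=37.40 m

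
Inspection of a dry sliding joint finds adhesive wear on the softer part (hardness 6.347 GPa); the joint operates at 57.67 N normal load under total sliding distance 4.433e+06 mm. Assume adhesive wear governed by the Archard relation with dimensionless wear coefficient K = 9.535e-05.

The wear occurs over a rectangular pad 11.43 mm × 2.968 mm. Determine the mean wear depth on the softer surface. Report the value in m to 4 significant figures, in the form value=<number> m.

The algebra keeps exact precision — intermediate values are printed rounded; rounded once at the end: four significant figures.
Convert: Path length L = 4.433e+06 mm = 4433 m.
Convert: Hardness H = 6.347 GPa = 6.347e+09 Pa.
Convert: Pad sides 11.43 mm × 2.968 mm = 0.01143 m × 0.002968 m. Contact area A = 0.01143 m × 0.002968 m = 3.392e-05 m².
Restated in SI base units: W = 57.67 N, H = 6.347e+09 Pa, K = 9.535e-05.
Archard relation: V = K·W·L/H = 9.535e-05 · 57.67 · 4433 / 6.347e+09 = 3.841e-09 m³.
Depth of wear h = V/A = 3.841e-09 / 3.392e-05 = 1.132e-04 m.

value=1.132e-04 m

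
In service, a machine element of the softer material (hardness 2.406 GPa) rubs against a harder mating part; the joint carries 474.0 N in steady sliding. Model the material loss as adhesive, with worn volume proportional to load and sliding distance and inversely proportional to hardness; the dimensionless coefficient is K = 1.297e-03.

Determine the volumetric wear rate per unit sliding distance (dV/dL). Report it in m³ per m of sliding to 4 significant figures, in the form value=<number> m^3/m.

value=2.555e-10 m^3/m

Each operation keeps full float precision; intermediate values appear rounded. Rounded once at the end to 4 significant digits.
Convert: Hardness H = 2.406 GPa = 2.406e+09 Pa.
Restated in SI base units: W = 474.0 N, H = 2.406e+09 Pa, K = 1.297e-03.
Volumetric rate dV/dL = K·W/H, so: 1.297e-03 · 474.0 / 2.406e+09 = 2.555e-10 m³/m.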